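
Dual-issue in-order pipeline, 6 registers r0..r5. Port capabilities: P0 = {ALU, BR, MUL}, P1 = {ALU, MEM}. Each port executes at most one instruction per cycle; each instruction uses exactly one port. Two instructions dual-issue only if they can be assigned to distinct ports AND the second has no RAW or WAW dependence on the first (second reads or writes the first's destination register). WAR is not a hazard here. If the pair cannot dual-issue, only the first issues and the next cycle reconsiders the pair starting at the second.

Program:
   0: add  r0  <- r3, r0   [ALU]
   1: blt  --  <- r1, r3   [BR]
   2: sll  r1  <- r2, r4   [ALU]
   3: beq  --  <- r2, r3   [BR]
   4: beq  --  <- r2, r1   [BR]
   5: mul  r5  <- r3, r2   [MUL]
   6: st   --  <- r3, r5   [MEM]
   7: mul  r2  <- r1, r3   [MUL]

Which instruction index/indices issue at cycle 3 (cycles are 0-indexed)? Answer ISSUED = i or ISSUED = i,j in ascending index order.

ISSUED = 5

t=0 i0,i1:add+blt ; pair
t=1 i2,i3:sll+beq ; pair
t=2 i4:beq ; no-port BR/MUL
t=3 i5:mul ; RAW r5
t=4 i6,i7:st+mul ; pair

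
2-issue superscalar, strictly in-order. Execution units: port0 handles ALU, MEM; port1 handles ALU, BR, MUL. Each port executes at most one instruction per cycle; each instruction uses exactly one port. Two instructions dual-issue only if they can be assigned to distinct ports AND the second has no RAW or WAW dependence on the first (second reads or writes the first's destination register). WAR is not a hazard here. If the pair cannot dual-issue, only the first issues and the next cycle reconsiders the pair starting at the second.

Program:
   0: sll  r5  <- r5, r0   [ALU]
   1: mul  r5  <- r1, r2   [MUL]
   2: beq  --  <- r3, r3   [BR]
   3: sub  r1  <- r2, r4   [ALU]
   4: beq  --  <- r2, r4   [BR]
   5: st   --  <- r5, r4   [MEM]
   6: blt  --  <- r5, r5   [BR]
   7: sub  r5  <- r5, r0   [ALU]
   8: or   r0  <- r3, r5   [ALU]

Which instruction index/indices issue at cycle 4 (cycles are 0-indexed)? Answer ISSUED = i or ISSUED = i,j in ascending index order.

#0 head=0: sll i0 WAW r5
#1 head=1: mul i1 no-port MUL/BR
#2 head=2: beq;sub i2,i3 2-wide
#3 head=4: beq;st i4,i5 2-wide
#4 head=6: blt;sub i6,i7 2-wide
#5 head=8: or i8 tail

ISSUED = 6,7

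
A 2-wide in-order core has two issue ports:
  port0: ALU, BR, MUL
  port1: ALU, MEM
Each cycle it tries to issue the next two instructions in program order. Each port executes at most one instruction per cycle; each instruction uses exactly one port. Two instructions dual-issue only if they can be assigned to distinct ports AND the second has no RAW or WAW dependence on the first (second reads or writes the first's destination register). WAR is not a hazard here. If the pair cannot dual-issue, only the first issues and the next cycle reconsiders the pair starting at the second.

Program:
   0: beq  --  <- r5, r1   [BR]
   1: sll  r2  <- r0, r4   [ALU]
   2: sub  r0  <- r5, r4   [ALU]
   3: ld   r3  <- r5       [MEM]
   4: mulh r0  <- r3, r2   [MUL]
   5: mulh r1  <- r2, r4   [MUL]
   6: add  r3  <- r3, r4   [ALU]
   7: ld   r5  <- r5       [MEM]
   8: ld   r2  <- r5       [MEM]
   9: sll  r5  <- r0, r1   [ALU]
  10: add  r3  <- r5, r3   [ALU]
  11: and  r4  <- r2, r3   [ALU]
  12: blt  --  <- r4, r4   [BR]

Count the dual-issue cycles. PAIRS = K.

PAIRS = 4

#0 head=0: beq.BR+sll.ALU i0&i1 dual
#1 head=2: sub.ALU+ld.MEM i2&i3 dual
#2 head=4: mulh.MUL i4 no-port MUL/MUL
#3 head=5: mulh.MUL+add.ALU i5&i6 dual
#4 head=7: ld.MEM i7 no-port MEM/MEM
#5 head=8: ld.MEM+sll.ALU i8&i9 dual
#6 head=10: add.ALU i10 RAW r3
#7 head=11: and.ALU i11 RAW r4
#8 head=12: blt.BR i12 tail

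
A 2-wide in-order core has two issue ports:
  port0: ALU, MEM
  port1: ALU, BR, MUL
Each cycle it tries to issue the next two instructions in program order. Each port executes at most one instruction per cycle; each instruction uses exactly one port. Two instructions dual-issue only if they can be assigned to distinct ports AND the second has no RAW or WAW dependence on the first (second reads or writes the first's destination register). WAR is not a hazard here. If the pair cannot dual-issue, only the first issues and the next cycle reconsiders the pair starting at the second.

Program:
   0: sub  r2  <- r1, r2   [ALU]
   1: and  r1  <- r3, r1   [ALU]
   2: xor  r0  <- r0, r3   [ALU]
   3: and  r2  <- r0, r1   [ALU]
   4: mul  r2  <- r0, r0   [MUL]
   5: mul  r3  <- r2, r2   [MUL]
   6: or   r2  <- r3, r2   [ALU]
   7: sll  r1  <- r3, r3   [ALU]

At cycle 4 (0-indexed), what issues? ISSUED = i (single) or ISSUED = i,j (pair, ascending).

0. sub.ALU/and.ALU @i0&i1  | 2-wide
1. xor.ALU @i2  | RAW r0
2. and.ALU @i3  | WAW r2
3. mul.MUL @i4  | no-port MUL/MUL
4. mul.MUL @i5  | RAW r3
5. or.ALU/sll.ALU @i6&i7  | 2-wide

ISSUED = 5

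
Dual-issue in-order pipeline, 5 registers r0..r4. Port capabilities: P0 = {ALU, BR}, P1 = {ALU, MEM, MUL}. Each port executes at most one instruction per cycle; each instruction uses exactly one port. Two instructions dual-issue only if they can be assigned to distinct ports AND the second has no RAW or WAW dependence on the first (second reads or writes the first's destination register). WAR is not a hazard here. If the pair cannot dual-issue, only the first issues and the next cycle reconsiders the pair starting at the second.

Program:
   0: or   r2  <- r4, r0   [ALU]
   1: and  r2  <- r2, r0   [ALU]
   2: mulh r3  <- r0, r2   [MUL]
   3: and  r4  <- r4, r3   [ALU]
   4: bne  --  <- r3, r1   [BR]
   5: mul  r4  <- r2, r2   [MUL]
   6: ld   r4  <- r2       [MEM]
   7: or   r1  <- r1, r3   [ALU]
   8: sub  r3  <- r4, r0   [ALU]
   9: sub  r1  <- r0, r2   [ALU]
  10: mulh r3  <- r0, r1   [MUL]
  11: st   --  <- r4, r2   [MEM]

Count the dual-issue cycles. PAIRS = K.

c0: i0 or  RAW+WAW r2
c1: i1 and  RAW r2
c2: i2 mulh  RAW r3
c3: i3+i4 and/bne  pair
c4: i5 mul  no-port MUL/MEM
c5: i6+i7 ld/or  pair
c6: i8+i9 sub/sub  pair
c7: i10 mulh  no-port MUL/MEM
c8: i11 st  tail

PAIRS = 3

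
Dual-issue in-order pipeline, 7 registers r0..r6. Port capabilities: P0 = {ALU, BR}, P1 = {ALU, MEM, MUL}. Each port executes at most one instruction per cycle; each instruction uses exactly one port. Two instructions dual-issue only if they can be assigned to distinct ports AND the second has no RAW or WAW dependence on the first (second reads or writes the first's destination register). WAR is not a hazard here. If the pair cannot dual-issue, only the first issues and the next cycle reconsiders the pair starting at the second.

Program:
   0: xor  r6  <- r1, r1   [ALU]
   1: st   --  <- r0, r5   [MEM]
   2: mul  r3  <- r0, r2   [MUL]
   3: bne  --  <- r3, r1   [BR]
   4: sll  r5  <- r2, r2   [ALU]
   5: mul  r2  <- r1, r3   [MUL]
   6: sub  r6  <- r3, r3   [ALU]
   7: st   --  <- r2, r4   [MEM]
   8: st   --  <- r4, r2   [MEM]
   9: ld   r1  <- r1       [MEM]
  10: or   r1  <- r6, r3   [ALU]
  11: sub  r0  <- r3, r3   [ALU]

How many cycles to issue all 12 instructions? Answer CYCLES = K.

c0: i0&i1 xor.ALU;st.MEM  dual
c1: i2 mul.MUL  RAW r3
c2: i3&i4 bne.BR;sll.ALU  dual
c3: i5&i6 mul.MUL;sub.ALU  dual
c4: i7 st.MEM  no-port MEM/MEM
c5: i8 st.MEM  no-port MEM/MEM
c6: i9 ld.MEM  WAW r1
c7: i10&i11 or.ALU;sub.ALU  dual

CYCLES = 8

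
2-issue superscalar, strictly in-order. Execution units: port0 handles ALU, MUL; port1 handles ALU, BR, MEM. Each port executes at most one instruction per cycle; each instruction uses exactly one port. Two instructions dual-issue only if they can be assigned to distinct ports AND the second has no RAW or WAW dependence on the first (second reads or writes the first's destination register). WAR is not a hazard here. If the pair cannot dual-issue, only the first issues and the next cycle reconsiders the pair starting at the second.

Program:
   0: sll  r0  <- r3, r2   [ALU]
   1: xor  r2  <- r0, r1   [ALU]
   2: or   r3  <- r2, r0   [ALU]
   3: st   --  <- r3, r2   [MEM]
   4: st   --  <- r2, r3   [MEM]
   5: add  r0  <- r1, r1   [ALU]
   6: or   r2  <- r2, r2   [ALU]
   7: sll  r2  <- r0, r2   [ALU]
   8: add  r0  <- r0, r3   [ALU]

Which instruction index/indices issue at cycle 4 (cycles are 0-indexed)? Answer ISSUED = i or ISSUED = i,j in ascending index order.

ISSUED = 4,5

t=0 i0:sll ; RAW r0
t=1 i1:xor ; RAW r2
t=2 i2:or ; RAW r3
t=3 i3:st ; no-port MEM/MEM
t=4 i4,i5:st+add ; 2-wide
t=5 i6:or ; RAW+WAW r2
t=6 i7,i8:sll+add ; 2-wide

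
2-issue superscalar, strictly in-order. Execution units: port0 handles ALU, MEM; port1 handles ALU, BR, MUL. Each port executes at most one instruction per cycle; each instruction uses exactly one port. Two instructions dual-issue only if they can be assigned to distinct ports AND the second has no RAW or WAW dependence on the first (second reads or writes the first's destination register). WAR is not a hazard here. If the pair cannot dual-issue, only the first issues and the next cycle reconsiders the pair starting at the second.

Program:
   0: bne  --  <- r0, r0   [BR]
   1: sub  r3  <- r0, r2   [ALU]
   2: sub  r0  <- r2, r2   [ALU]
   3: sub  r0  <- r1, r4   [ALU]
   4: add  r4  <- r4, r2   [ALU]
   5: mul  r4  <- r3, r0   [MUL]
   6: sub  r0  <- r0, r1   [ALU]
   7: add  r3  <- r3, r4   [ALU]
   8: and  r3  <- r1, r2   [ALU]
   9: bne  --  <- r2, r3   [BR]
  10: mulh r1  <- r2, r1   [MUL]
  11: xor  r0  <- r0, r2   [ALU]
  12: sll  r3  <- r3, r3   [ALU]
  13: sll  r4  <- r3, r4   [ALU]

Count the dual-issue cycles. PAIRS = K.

PAIRS = 4

[0] i0&i1  bne;sub  -- pair
[1] i2  sub  -- WAW r0
[2] i3&i4  sub;add  -- pair
[3] i5&i6  mul;sub  -- pair
[4] i7  add  -- WAW r3
[5] i8  and  -- RAW r3
[6] i9  bne  -- no-port BR/MUL
[7] i10&i11  mulh;xor  -- pair
[8] i12  sll  -- RAW r3
[9] i13  sll  -- tail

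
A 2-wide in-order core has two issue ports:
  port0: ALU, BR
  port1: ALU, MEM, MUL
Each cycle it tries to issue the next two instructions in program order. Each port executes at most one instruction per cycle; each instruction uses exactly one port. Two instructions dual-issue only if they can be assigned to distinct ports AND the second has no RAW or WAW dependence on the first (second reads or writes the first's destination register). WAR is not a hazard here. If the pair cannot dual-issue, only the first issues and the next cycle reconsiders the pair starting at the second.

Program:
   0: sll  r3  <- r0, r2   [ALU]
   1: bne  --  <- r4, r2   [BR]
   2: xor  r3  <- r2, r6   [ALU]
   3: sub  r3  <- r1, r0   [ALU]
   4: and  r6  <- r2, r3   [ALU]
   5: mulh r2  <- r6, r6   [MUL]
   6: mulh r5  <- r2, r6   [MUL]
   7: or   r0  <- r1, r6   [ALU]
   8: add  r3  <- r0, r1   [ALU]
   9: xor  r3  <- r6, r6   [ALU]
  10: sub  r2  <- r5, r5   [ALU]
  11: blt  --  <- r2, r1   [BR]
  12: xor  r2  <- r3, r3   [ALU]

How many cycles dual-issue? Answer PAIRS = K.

PAIRS = 4

t=0 i0&i1:sll.ALU/bne.BR ; dual
t=1 i2:xor.ALU ; WAW r3
t=2 i3:sub.ALU ; RAW r3
t=3 i4:and.ALU ; RAW r6
t=4 i5:mulh.MUL ; no-port MUL/MUL
t=5 i6&i7:mulh.MUL/or.ALU ; dual
t=6 i8:add.ALU ; WAW r3
t=7 i9&i10:xor.ALU/sub.ALU ; dual
t=8 i11&i12:blt.BR/xor.ALU ; dual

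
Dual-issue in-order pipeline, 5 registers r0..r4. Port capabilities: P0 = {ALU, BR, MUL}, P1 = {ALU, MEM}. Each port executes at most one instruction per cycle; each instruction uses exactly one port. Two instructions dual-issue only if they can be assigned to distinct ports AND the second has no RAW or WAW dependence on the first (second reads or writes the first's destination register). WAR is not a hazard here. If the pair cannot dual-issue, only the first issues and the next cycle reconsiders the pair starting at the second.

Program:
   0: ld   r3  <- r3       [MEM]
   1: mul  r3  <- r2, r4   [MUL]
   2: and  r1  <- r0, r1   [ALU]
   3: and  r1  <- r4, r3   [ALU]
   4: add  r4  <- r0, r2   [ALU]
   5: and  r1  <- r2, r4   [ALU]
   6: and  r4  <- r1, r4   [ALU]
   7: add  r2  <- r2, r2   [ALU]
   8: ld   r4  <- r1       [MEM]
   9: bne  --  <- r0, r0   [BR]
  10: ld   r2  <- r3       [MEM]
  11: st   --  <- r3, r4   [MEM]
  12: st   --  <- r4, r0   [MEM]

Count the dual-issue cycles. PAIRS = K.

PAIRS = 4

c0: i0 ld  WAW r3
c1: i1/i2 mul/and  dual
c2: i3/i4 and/add  dual
c3: i5 and  RAW r1
c4: i6/i7 and/add  dual
c5: i8/i9 ld/bne  dual
c6: i10 ld  no-port MEM/MEM
c7: i11 st  no-port MEM/MEM
c8: i12 st  tail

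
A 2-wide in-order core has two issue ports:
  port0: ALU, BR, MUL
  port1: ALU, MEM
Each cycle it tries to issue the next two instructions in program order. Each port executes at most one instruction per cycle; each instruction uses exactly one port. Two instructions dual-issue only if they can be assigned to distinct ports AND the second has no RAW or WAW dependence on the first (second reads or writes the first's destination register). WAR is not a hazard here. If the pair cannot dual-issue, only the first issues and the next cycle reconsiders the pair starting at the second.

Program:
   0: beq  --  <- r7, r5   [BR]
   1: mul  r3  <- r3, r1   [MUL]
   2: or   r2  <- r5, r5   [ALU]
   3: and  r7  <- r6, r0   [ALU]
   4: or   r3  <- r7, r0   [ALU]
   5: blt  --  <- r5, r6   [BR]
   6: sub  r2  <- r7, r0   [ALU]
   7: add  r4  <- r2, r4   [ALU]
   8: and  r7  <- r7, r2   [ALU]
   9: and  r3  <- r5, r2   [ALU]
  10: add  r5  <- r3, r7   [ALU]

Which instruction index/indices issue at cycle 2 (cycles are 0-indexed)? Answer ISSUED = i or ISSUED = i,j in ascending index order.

ISSUED = 3

  cy0 -> i0 (beq.BR) no-port BR/MUL
  cy1 -> i1,i2 (mul.MUL/or.ALU) pair
  cy2 -> i3 (and.ALU) RAW r7
  cy3 -> i4,i5 (or.ALU/blt.BR) pair
  cy4 -> i6 (sub.ALU) RAW r2
  cy5 -> i7,i8 (add.ALU/and.ALU) pair
  cy6 -> i9 (and.ALU) RAW r3
  cy7 -> i10 (add.ALU) tail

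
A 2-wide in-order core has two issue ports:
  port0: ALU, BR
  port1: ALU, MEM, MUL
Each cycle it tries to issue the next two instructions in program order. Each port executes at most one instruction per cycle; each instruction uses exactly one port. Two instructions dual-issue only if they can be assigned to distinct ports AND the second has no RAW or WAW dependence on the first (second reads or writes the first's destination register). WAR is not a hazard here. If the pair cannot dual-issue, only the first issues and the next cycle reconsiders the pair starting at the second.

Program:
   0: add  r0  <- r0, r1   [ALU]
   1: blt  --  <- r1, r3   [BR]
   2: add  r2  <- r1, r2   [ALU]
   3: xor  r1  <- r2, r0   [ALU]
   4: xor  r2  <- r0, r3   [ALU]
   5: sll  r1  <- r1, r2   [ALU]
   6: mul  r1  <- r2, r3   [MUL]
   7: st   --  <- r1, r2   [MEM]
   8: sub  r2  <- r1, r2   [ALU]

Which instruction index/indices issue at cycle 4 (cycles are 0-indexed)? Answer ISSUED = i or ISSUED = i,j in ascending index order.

ISSUED = 6

0. add.ALU blt.BR @i0&i1  | pair
1. add.ALU @i2  | RAW r2
2. xor.ALU xor.ALU @i3&i4  | pair
3. sll.ALU @i5  | WAW r1
4. mul.MUL @i6  | no-port MUL/MEM
5. st.MEM sub.ALU @i7&i8  | pair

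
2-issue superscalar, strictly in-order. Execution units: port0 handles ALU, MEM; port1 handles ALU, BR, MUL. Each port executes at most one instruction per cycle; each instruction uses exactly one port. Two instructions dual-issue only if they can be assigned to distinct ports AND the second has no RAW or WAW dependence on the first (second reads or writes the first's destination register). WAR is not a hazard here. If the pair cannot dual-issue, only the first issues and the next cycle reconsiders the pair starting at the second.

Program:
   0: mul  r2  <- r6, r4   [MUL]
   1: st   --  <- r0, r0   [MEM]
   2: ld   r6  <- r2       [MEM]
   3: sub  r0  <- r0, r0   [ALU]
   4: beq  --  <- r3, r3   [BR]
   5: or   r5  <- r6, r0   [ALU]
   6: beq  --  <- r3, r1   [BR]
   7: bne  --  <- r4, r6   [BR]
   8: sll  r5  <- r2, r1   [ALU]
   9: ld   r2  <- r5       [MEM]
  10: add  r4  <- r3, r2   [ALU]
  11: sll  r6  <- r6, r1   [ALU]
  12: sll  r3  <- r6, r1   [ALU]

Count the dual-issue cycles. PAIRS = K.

[0] i0&i1  mul.MUL/st.MEM  -- dual
[1] i2&i3  ld.MEM/sub.ALU  -- dual
[2] i4&i5  beq.BR/or.ALU  -- dual
[3] i6  beq.BR  -- no-port BR/BR
[4] i7&i8  bne.BR/sll.ALU  -- dual
[5] i9  ld.MEM  -- RAW r2
[6] i10&i11  add.ALU/sll.ALU  -- dual
[7] i12  sll.ALU  -- tail

PAIRS = 5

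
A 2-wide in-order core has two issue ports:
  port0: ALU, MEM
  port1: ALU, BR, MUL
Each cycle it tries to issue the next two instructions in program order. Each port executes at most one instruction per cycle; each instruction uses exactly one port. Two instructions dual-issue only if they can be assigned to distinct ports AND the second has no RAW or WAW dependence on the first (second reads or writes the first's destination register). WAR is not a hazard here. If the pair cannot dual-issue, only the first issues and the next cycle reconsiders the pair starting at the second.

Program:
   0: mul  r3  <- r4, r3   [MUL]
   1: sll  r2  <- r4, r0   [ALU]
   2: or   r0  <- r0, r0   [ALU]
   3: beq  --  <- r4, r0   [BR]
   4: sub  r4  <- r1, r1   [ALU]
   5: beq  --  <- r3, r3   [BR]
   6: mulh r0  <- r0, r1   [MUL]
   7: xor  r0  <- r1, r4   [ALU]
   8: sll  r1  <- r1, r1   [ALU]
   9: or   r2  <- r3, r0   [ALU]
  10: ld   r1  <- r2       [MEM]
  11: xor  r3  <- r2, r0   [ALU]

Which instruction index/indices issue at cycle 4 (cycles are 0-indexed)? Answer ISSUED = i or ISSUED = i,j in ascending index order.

0. mul.MUL sll.ALU @i0&i1  | pair
1. or.ALU @i2  | RAW r0
2. beq.BR sub.ALU @i3&i4  | pair
3. beq.BR @i5  | no-port BR/MUL
4. mulh.MUL @i6  | WAW r0
5. xor.ALU sll.ALU @i7&i8  | pair
6. or.ALU @i9  | RAW r2
7. ld.MEM xor.ALU @i10&i11  | pair

ISSUED = 6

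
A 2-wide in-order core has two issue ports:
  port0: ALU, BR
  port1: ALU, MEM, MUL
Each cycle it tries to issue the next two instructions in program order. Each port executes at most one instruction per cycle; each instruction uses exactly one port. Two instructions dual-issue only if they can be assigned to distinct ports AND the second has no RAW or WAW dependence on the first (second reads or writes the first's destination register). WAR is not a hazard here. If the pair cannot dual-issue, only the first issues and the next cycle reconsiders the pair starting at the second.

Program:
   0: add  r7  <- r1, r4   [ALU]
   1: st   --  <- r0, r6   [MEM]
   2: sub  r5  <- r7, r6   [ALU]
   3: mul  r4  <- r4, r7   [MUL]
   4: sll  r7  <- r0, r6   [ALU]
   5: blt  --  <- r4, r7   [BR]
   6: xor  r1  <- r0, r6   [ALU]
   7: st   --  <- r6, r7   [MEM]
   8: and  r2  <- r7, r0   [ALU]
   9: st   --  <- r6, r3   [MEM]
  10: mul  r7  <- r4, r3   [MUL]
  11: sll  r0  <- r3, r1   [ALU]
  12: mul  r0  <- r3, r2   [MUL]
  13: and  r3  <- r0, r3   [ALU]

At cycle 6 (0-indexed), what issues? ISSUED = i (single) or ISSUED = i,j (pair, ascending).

ISSUED = 10,11

[0] i0&i1  add.ALU st.MEM  -- dual
[1] i2&i3  sub.ALU mul.MUL  -- dual
[2] i4  sll.ALU  -- RAW r7
[3] i5&i6  blt.BR xor.ALU  -- dual
[4] i7&i8  st.MEM and.ALU  -- dual
[5] i9  st.MEM  -- no-port MEM/MUL
[6] i10&i11  mul.MUL sll.ALU  -- dual
[7] i12  mul.MUL  -- RAW r0
[8] i13  and.ALU  -- tail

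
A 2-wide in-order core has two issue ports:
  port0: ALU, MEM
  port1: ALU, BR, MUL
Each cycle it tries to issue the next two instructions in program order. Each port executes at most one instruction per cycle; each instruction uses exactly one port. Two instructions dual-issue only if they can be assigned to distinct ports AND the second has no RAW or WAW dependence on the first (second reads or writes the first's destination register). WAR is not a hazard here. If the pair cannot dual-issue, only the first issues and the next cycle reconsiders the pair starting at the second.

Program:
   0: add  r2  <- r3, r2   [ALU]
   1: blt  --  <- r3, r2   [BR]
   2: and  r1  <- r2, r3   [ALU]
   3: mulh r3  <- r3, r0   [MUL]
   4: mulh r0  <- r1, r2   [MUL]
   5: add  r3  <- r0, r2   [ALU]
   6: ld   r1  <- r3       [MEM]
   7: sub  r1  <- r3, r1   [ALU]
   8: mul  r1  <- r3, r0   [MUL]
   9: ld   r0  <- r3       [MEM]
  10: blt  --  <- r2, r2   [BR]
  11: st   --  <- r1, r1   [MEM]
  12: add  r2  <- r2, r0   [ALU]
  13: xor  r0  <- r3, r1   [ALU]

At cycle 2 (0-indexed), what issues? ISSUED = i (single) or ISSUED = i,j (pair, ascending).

ISSUED = 3

#0 head=0: add.ALU i0 RAW r2
#1 head=1: blt.BR and.ALU i1&i2 pair
#2 head=3: mulh.MUL i3 no-port MUL/MUL
#3 head=4: mulh.MUL i4 RAW r0
#4 head=5: add.ALU i5 RAW r3
#5 head=6: ld.MEM i6 RAW+WAW r1
#6 head=7: sub.ALU i7 WAW r1
#7 head=8: mul.MUL ld.MEM i8&i9 pair
#8 head=10: blt.BR st.MEM i10&i11 pair
#9 head=12: add.ALU xor.ALU i12&i13 pair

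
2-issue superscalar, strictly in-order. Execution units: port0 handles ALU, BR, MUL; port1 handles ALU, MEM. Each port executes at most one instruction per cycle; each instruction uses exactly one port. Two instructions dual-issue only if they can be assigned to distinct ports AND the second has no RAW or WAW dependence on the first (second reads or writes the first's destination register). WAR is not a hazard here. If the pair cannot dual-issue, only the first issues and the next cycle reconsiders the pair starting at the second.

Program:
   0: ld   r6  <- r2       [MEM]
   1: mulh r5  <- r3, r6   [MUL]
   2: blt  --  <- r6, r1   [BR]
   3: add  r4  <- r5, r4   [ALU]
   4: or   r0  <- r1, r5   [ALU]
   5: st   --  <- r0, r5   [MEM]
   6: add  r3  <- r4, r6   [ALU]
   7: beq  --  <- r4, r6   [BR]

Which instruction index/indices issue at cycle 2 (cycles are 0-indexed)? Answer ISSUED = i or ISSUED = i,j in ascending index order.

  cy0 -> i0 (ld.MEM) RAW r6
  cy1 -> i1 (mulh.MUL) no-port MUL/BR
  cy2 -> i2&i3 (blt.BR/add.ALU) pair
  cy3 -> i4 (or.ALU) RAW r0
  cy4 -> i5&i6 (st.MEM/add.ALU) pair
  cy5 -> i7 (beq.BR) tail

ISSUED = 2,3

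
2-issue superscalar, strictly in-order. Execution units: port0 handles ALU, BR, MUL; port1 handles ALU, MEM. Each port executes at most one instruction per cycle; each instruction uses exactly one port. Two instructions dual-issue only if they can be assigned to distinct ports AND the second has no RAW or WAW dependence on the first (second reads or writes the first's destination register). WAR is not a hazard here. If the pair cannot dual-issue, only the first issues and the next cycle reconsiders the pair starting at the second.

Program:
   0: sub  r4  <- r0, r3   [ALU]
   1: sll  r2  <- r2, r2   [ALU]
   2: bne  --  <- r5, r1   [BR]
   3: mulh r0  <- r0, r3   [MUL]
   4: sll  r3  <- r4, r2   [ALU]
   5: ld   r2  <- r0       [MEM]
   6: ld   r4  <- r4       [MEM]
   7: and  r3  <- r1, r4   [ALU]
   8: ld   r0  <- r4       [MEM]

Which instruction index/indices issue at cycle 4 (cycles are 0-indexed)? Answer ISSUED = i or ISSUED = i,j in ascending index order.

t=0 i0&i1:sub.ALU;sll.ALU ; dual
t=1 i2:bne.BR ; no-port BR/MUL
t=2 i3&i4:mulh.MUL;sll.ALU ; dual
t=3 i5:ld.MEM ; no-port MEM/MEM
t=4 i6:ld.MEM ; RAW r4
t=5 i7&i8:and.ALU;ld.MEM ; dual

ISSUED = 6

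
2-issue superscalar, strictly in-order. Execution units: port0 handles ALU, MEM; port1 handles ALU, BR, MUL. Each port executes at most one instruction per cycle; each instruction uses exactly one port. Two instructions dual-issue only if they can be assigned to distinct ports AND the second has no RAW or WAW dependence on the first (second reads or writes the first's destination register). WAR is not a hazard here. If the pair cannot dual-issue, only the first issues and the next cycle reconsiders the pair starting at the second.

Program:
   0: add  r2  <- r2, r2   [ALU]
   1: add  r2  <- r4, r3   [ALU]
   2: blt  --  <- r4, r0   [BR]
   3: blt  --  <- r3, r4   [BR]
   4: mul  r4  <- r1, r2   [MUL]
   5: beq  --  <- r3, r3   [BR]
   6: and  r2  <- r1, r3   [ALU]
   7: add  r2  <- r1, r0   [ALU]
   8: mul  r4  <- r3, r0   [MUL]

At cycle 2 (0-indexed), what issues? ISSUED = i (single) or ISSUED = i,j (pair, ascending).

t=0 i0:add ; WAW r2
t=1 i1,i2:add blt ; dual
t=2 i3:blt ; no-port BR/MUL
t=3 i4:mul ; no-port MUL/BR
t=4 i5,i6:beq and ; dual
t=5 i7,i8:add mul ; dual

ISSUED = 3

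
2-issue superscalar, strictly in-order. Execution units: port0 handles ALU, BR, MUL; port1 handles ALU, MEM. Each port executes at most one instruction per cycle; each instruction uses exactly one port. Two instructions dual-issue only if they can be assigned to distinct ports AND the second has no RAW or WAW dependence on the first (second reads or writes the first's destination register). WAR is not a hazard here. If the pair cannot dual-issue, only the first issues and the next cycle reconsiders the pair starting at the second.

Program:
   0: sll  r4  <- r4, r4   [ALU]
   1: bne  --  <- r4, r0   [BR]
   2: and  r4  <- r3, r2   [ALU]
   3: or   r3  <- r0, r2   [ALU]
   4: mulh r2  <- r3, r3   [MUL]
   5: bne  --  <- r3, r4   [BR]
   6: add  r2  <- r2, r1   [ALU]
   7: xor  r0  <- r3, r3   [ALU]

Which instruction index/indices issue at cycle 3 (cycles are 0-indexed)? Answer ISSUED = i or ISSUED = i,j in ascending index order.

ISSUED = 4

  cy0 -> i0 (sll.ALU) RAW r4
  cy1 -> i1/i2 (bne.BR;and.ALU) 2-wide
  cy2 -> i3 (or.ALU) RAW r3
  cy3 -> i4 (mulh.MUL) no-port MUL/BR
  cy4 -> i5/i6 (bne.BR;add.ALU) 2-wide
  cy5 -> i7 (xor.ALU) tail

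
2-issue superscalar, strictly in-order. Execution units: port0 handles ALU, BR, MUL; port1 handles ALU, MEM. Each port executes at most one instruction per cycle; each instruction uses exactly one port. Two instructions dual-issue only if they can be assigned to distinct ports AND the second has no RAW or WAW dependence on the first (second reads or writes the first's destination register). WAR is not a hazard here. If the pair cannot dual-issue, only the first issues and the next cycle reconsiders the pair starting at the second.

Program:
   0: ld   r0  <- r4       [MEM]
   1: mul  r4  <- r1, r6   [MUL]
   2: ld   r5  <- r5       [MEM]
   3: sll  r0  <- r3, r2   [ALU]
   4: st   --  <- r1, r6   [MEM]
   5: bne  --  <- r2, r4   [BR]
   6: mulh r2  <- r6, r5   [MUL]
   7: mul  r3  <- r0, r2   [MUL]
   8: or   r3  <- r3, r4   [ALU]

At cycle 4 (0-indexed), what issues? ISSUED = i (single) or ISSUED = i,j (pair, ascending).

  cy0 -> i0,i1 (ld.MEM/mul.MUL) dual
  cy1 -> i2,i3 (ld.MEM/sll.ALU) dual
  cy2 -> i4,i5 (st.MEM/bne.BR) dual
  cy3 -> i6 (mulh.MUL) no-port MUL/MUL
  cy4 -> i7 (mul.MUL) RAW+WAW r3
  cy5 -> i8 (or.ALU) tail

ISSUED = 7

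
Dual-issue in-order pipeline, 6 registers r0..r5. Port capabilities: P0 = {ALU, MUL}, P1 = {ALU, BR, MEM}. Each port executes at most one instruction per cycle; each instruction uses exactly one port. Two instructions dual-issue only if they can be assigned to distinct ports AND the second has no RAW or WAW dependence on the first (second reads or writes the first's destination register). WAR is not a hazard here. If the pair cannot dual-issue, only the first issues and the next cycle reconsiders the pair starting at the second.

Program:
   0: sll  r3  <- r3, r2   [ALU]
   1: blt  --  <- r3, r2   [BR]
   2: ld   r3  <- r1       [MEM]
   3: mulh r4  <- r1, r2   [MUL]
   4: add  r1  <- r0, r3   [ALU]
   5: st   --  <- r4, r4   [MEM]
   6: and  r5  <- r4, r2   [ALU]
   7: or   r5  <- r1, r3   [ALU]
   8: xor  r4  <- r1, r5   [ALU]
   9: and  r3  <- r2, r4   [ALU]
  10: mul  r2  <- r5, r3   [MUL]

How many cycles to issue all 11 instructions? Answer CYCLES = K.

[0] i0  sll  -- RAW r3
[1] i1  blt  -- no-port BR/MEM
[2] i2+i3  ld;mulh  -- dual
[3] i4+i5  add;st  -- dual
[4] i6  and  -- WAW r5
[5] i7  or  -- RAW r5
[6] i8  xor  -- RAW r4
[7] i9  and  -- RAW r3
[8] i10  mul  -- tail

CYCLES = 9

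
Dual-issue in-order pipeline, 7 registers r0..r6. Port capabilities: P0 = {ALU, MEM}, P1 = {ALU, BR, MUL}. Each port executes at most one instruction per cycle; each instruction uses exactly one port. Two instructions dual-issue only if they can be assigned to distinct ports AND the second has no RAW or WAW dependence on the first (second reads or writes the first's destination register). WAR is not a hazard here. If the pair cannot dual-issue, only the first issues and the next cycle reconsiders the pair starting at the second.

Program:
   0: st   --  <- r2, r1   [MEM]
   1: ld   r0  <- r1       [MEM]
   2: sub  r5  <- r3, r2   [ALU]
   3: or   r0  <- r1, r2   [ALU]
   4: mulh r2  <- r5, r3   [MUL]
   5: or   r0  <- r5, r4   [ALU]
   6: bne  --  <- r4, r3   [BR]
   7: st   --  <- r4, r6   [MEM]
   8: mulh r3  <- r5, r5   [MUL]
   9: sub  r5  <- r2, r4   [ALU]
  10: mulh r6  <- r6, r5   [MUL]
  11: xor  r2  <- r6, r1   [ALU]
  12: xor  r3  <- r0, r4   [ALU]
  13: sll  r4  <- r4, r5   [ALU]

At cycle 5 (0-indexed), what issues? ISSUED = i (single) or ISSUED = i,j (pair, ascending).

ISSUED = 9

c0: i0 st  no-port MEM/MEM
c1: i1,i2 ld+sub  dual
c2: i3,i4 or+mulh  dual
c3: i5,i6 or+bne  dual
c4: i7,i8 st+mulh  dual
c5: i9 sub  RAW r5
c6: i10 mulh  RAW r6
c7: i11,i12 xor+xor  dual
c8: i13 sll  tail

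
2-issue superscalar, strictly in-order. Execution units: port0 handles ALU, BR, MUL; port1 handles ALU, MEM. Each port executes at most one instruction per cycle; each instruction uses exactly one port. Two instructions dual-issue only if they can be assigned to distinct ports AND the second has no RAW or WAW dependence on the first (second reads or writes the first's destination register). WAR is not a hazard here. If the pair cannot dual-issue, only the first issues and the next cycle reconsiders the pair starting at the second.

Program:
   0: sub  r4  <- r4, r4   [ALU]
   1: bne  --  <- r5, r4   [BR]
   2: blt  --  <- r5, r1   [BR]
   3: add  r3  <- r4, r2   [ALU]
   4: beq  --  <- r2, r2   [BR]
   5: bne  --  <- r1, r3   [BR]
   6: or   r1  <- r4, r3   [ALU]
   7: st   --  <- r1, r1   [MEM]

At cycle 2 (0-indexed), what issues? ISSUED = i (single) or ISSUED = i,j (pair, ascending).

ISSUED = 2,3

#0 head=0: sub.ALU i0 RAW r4
#1 head=1: bne.BR i1 no-port BR/BR
#2 head=2: blt.BR add.ALU i2/i3 dual
#3 head=4: beq.BR i4 no-port BR/BR
#4 head=5: bne.BR or.ALU i5/i6 dual
#5 head=7: st.MEM i7 tail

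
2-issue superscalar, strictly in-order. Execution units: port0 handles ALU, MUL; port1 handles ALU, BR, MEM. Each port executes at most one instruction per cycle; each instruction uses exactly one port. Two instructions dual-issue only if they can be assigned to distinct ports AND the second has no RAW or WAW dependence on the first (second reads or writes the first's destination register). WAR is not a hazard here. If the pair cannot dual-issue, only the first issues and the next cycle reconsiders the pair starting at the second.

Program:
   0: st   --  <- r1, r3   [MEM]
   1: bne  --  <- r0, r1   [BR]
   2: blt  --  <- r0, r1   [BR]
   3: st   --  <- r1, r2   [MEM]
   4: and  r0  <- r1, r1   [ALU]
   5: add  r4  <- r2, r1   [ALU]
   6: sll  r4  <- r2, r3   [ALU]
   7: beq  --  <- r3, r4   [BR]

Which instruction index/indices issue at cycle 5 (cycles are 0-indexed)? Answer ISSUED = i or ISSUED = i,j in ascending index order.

ISSUED = 6

#0 head=0: st i0 no-port MEM/BR
#1 head=1: bne i1 no-port BR/BR
#2 head=2: blt i2 no-port BR/MEM
#3 head=3: st+and i3&i4 2-wide
#4 head=5: add i5 WAW r4
#5 head=6: sll i6 RAW r4
#6 head=7: beq i7 tail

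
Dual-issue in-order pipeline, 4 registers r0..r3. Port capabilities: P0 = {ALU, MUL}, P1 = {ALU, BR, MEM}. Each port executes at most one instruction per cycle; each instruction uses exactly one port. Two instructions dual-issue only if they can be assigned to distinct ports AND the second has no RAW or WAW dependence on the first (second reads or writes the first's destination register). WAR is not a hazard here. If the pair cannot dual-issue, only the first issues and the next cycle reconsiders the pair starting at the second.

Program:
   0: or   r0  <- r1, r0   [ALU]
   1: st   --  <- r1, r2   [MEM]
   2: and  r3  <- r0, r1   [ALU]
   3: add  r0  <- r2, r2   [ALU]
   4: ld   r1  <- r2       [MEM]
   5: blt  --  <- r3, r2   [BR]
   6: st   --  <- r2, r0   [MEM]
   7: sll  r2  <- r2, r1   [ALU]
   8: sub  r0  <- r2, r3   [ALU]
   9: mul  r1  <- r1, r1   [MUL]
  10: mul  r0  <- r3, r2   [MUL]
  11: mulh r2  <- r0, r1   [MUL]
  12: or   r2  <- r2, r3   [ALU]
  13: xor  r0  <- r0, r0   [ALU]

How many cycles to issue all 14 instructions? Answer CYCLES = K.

CYCLES = 9

  cy0 -> i0/i1 (or.ALU;st.MEM) pair
  cy1 -> i2/i3 (and.ALU;add.ALU) pair
  cy2 -> i4 (ld.MEM) no-port MEM/BR
  cy3 -> i5 (blt.BR) no-port BR/MEM
  cy4 -> i6/i7 (st.MEM;sll.ALU) pair
  cy5 -> i8/i9 (sub.ALU;mul.MUL) pair
  cy6 -> i10 (mul.MUL) no-port MUL/MUL
  cy7 -> i11 (mulh.MUL) RAW+WAW r2
  cy8 -> i12/i13 (or.ALU;xor.ALU) pair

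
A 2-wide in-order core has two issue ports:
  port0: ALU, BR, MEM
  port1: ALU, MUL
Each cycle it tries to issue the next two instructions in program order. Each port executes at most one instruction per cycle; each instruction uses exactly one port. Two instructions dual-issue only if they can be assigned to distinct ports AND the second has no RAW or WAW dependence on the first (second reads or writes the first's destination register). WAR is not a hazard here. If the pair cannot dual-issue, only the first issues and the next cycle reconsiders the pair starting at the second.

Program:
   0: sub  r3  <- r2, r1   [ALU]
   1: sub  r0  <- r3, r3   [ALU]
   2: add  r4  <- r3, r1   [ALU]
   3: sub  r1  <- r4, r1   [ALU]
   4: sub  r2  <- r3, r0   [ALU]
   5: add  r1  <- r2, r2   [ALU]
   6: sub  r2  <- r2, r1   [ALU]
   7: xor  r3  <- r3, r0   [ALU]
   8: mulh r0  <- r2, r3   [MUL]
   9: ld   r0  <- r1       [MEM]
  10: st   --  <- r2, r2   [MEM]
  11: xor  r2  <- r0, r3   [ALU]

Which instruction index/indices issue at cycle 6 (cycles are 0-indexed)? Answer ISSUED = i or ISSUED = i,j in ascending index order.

ISSUED = 9

t=0 i0:sub ; RAW r3
t=1 i1/i2:sub+add ; dual
t=2 i3/i4:sub+sub ; dual
t=3 i5:add ; RAW r1
t=4 i6/i7:sub+xor ; dual
t=5 i8:mulh ; WAW r0
t=6 i9:ld ; no-port MEM/MEM
t=7 i10/i11:st+xor ; dual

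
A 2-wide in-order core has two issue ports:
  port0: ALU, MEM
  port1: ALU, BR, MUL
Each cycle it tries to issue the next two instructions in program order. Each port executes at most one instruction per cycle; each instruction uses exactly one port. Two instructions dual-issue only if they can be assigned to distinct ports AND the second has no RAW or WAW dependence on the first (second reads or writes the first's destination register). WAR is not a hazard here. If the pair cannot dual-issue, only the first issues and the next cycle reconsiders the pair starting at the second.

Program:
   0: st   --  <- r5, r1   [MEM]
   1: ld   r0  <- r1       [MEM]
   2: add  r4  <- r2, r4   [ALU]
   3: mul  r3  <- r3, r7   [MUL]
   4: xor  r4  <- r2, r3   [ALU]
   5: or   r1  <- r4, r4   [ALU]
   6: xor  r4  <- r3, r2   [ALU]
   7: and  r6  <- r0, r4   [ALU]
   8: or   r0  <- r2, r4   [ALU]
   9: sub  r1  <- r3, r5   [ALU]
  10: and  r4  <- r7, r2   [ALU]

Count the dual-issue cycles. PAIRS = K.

[0] i0  st  -- no-port MEM/MEM
[1] i1,i2  ld add  -- dual
[2] i3  mul  -- RAW r3
[3] i4  xor  -- RAW r4
[4] i5,i6  or xor  -- dual
[5] i7,i8  and or  -- dual
[6] i9,i10  sub and  -- dual

PAIRS = 4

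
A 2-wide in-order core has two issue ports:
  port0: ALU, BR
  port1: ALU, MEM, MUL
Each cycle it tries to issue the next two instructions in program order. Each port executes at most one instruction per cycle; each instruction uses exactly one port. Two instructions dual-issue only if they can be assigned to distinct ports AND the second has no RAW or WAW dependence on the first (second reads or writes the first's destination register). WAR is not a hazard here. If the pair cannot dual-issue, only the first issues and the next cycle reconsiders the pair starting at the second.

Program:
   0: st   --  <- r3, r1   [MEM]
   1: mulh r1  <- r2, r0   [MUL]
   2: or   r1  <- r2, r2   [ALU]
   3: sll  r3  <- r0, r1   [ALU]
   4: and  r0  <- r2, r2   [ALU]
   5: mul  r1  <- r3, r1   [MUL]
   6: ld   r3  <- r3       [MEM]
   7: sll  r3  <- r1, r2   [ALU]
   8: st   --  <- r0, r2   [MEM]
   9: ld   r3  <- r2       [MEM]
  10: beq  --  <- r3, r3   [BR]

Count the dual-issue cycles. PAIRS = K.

c0: i0 st  no-port MEM/MUL
c1: i1 mulh  WAW r1
c2: i2 or  RAW r1
c3: i3/i4 sll and  2-wide
c4: i5 mul  no-port MUL/MEM
c5: i6 ld  WAW r3
c6: i7/i8 sll st  2-wide
c7: i9 ld  RAW r3
c8: i10 beq  tail

PAIRS = 2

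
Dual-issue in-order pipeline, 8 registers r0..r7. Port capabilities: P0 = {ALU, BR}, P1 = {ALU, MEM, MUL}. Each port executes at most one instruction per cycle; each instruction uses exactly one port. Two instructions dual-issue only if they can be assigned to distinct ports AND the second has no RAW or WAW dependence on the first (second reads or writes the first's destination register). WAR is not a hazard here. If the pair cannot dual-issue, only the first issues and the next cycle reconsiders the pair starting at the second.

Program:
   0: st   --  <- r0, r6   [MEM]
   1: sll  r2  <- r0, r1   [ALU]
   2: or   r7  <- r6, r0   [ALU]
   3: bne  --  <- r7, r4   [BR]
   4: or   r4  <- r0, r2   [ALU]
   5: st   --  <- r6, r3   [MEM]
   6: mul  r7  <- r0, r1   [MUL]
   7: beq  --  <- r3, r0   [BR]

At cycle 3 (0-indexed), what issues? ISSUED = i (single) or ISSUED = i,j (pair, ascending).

c0: i0/i1 st.MEM sll.ALU  dual
c1: i2 or.ALU  RAW r7
c2: i3/i4 bne.BR or.ALU  dual
c3: i5 st.MEM  no-port MEM/MUL
c4: i6/i7 mul.MUL beq.BR  dual

ISSUED = 5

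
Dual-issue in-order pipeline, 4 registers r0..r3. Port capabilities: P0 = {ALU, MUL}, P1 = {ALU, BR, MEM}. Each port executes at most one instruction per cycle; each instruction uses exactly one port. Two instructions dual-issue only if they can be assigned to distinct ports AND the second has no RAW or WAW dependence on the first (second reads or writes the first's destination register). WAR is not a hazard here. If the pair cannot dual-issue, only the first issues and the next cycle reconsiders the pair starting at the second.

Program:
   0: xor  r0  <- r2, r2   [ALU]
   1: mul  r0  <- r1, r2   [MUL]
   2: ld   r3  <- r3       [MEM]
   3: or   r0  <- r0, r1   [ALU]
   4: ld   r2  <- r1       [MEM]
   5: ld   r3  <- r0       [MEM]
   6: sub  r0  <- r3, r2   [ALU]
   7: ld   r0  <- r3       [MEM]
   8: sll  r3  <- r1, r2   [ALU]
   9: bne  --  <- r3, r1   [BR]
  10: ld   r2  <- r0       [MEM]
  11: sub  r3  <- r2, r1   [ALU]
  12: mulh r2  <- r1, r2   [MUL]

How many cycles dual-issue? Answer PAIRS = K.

t=0 i0:xor ; WAW r0
t=1 i1&i2:mul/ld ; dual
t=2 i3&i4:or/ld ; dual
t=3 i5:ld ; RAW r3
t=4 i6:sub ; WAW r0
t=5 i7&i8:ld/sll ; dual
t=6 i9:bne ; no-port BR/MEM
t=7 i10:ld ; RAW r2
t=8 i11&i12:sub/mulh ; dual

PAIRS = 4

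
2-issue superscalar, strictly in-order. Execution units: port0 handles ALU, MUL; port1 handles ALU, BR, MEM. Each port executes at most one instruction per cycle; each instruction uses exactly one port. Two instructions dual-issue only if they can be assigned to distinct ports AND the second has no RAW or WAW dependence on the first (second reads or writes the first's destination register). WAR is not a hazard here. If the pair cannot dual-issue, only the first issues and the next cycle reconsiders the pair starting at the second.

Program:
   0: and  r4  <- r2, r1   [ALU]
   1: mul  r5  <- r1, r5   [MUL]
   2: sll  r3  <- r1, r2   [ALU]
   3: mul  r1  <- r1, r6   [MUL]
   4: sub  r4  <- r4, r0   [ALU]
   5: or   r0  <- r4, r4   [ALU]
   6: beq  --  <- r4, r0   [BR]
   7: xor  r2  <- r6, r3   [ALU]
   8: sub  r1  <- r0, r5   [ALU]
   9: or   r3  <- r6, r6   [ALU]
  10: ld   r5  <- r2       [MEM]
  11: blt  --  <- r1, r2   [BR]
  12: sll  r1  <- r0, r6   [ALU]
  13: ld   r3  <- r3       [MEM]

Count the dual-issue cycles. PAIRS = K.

PAIRS = 5

[0] i0,i1  and+mul  -- 2-wide
[1] i2,i3  sll+mul  -- 2-wide
[2] i4  sub  -- RAW r4
[3] i5  or  -- RAW r0
[4] i6,i7  beq+xor  -- 2-wide
[5] i8,i9  sub+or  -- 2-wide
[6] i10  ld  -- no-port MEM/BR
[7] i11,i12  blt+sll  -- 2-wide
[8] i13  ld  -- tail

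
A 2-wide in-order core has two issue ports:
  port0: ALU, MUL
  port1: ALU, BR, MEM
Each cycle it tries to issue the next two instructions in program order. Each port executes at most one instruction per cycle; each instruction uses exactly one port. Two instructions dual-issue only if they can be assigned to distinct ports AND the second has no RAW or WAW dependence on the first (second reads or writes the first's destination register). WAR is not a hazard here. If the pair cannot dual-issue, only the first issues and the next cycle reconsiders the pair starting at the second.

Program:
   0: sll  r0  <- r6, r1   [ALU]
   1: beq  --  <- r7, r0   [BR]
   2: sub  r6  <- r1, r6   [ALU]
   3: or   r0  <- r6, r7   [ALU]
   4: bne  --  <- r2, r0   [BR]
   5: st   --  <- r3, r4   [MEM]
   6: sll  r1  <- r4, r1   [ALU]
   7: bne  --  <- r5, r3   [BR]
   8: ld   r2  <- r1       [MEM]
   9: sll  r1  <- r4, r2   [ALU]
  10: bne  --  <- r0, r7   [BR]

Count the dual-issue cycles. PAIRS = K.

PAIRS = 3

t=0 i0:sll ; RAW r0
t=1 i1/i2:beq/sub ; dual
t=2 i3:or ; RAW r0
t=3 i4:bne ; no-port BR/MEM
t=4 i5/i6:st/sll ; dual
t=5 i7:bne ; no-port BR/MEM
t=6 i8:ld ; RAW r2
t=7 i9/i10:sll/bne ; dual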